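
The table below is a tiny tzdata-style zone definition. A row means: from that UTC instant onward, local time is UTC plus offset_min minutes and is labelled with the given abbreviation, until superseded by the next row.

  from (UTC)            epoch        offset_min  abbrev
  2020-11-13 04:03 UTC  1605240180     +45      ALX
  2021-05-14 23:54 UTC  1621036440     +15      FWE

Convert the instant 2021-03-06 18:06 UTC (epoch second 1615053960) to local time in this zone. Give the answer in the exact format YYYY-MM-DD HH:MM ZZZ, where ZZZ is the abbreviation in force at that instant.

Query: 2021-03-06 18:06 UTC
Rule 1/2 (ALX, +00:45): 2020-11-13 04:03 UTC ≤ query < 2021-05-14 23:54 UTC
18·60 + 6 + 45 = 1131 min
1131 = 0·1440 + 1131; 1131 = 18·60 + 51 → 18:51, same day
→ 2021-03-06 18:51 ALX

2021-03-06 18:51 ALX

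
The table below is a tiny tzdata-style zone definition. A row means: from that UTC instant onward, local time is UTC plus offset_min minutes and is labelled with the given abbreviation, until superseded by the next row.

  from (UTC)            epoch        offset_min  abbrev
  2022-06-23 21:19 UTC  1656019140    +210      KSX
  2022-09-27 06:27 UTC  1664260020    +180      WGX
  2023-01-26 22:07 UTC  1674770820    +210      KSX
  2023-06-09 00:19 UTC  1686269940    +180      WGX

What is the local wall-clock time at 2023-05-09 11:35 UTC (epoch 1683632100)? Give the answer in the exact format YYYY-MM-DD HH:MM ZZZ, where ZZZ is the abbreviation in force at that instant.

2023-05-09 15:05 KSX

Query: 2023-05-09 11:35 UTC
Rule 3/4 (KSX, +03:30): 2023-01-26 22:07 UTC ≤ query < 2023-06-09 00:19 UTC
11·60 + 35 + 210 = 905 min
905 = 0·1440 + 905; 905 = 15·60 + 5 → 15:05, same day
→ 2023-05-09 15:05 KSX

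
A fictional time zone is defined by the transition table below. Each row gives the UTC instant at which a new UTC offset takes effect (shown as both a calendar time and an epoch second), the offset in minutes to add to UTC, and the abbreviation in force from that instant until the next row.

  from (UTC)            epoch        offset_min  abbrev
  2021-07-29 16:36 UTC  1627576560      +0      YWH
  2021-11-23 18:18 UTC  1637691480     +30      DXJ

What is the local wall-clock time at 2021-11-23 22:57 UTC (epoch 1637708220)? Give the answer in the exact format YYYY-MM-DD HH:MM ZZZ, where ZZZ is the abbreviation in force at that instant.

2021-11-23 23:27 DXJ

Query: 2021-11-23 22:57 UTC
Rule 2/2 (DXJ, +00:30): 2021-11-23 18:18 UTC ≤ query < +∞
22·60 + 57 + 30 = 1407 min
1407 = 0·1440 + 1407; 1407 = 23·60 + 27 → 23:27, same day
→ 2021-11-23 23:27 DXJ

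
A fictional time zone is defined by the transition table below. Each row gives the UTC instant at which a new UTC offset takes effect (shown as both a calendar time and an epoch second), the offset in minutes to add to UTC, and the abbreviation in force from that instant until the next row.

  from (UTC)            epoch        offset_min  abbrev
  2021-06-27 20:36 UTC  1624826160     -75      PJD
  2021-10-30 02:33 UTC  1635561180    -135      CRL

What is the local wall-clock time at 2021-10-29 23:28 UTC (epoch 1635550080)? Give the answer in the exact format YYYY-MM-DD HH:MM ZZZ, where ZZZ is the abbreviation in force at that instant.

Query: 2021-10-29 23:28 UTC
Rule 1/2 (PJD, -01:15): 2021-06-27 20:36 UTC ≤ query < 2021-10-30 02:33 UTC
23·60 + 28 - 75 = 1333 min
1333 = 0·1440 + 1333; 1333 = 22·60 + 13 → 22:13, same day
→ 2021-10-29 22:13 PJD

2021-10-29 22:13 PJD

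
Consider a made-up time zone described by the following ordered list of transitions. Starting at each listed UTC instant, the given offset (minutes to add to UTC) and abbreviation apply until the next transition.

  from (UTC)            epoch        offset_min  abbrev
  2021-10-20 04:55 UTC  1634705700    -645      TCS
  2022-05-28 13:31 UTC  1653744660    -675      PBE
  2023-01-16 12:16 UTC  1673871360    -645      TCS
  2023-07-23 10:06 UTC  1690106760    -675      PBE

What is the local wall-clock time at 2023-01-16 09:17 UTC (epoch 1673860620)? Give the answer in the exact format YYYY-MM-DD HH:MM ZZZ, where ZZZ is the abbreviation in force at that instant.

2023-01-15 22:02 PBE

Query: 2023-01-16 09:17 UTC
Rule 2/4 (PBE, -11:15): 2022-05-28 13:31 UTC ≤ query < 2023-01-16 12:16 UTC
9·60 + 17 - 675 = -118 min
-118 = -1·1440 + 1322; 1322 = 22·60 + 2 → 22:02, 2023-01-16 - 1 day = 2023-01-15
→ 2023-01-15 22:02 PBE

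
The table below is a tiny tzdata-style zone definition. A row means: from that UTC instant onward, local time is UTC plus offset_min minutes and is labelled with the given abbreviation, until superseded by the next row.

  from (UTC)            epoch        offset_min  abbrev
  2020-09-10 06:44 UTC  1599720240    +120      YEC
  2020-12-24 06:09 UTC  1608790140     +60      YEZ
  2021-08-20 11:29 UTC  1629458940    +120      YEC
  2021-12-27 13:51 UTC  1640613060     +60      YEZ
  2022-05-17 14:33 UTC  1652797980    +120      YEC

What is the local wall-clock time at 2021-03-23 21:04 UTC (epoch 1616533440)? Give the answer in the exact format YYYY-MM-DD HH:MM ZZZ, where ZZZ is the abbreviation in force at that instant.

Query: 2021-03-23 21:04 UTC
Rule 2/5 (YEZ, +01:00): 2020-12-24 06:09 UTC ≤ query < 2021-08-20 11:29 UTC
21·60 + 4 + 60 = 1324 min
1324 = 0·1440 + 1324; 1324 = 22·60 + 4 → 22:04, same day
→ 2021-03-23 22:04 YEZ

2021-03-23 22:04 YEZ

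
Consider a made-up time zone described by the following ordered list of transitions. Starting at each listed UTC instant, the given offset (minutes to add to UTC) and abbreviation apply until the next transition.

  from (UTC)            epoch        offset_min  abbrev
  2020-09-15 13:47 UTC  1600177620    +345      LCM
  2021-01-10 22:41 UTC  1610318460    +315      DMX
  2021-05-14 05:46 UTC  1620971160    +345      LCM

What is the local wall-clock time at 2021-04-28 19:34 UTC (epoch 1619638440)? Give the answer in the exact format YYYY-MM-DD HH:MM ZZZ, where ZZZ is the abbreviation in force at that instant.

2021-04-29 00:49 DMX

Query: 2021-04-28 19:34 UTC
Rule 2/3 (DMX, +05:15): 2021-01-10 22:41 UTC ≤ query < 2021-05-14 05:46 UTC
19·60 + 34 + 315 = 1489 min
1489 = 1·1440 + 49; 49 = 0·60 + 49 → 00:49, 2021-04-28 + 1 day = 2021-04-29
→ 2021-04-29 00:49 DMX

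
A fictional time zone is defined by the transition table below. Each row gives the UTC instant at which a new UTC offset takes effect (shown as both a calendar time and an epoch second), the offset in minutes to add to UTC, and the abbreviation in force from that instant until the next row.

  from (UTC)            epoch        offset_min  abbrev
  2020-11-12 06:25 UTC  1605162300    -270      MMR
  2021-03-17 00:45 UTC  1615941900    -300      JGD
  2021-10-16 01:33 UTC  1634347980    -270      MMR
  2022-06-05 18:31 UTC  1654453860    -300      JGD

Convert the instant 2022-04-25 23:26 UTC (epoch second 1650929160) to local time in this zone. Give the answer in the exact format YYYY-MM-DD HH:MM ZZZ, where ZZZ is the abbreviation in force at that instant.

Query: 2022-04-25 23:26 UTC
Rule 3/4 (MMR, -04:30): 2021-10-16 01:33 UTC ≤ query < 2022-06-05 18:31 UTC
23·60 + 26 - 270 = 1136 min
1136 = 0·1440 + 1136; 1136 = 18·60 + 56 → 18:56, same day
→ 2022-04-25 18:56 MMR

2022-04-25 18:56 MMR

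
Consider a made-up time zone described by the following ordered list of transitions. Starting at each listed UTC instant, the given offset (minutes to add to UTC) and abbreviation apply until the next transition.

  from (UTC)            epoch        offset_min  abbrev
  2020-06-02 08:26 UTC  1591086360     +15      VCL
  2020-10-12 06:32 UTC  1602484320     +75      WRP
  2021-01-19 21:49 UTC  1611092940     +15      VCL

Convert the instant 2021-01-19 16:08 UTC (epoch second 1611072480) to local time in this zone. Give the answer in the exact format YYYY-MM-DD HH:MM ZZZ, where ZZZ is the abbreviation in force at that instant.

2021-01-19 17:23 WRP

Query: 2021-01-19 16:08 UTC
Rule 2/3 (WRP, +01:15): 2020-10-12 06:32 UTC ≤ query < 2021-01-19 21:49 UTC
16·60 + 8 + 75 = 1043 min
1043 = 0·1440 + 1043; 1043 = 17·60 + 23 → 17:23, same day
→ 2021-01-19 17:23 WRP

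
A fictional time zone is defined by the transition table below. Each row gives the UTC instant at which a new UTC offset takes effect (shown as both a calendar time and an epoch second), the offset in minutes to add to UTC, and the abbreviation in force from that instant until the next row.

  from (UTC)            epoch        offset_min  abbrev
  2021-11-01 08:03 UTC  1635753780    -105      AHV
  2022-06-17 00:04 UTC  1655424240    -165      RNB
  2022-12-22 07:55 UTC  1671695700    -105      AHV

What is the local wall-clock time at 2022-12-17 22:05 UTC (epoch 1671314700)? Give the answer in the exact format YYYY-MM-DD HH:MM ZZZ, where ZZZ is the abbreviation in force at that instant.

Query: 2022-12-17 22:05 UTC
Rule 2/3 (RNB, -02:45): 2022-06-17 00:04 UTC ≤ query < 2022-12-22 07:55 UTC
22·60 + 5 - 165 = 1160 min
1160 = 0·1440 + 1160; 1160 = 19·60 + 20 → 19:20, same day
→ 2022-12-17 19:20 RNB

2022-12-17 19:20 RNB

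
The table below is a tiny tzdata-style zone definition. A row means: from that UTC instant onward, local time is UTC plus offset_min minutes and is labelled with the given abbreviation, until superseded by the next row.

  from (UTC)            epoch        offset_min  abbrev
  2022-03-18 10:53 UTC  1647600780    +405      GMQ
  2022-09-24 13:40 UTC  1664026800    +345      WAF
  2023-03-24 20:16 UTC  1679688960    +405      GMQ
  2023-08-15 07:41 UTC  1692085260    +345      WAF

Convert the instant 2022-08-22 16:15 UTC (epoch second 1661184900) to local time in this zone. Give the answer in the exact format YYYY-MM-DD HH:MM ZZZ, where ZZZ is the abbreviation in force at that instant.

2022-08-22 23:00 GMQ

Query: 2022-08-22 16:15 UTC
Rule 1/4 (GMQ, +06:45): 2022-03-18 10:53 UTC ≤ query < 2022-09-24 13:40 UTC
16·60 + 15 + 405 = 1380 min
1380 = 0·1440 + 1380; 1380 = 23·60 + 0 → 23:00, same day
→ 2022-08-22 23:00 GMQ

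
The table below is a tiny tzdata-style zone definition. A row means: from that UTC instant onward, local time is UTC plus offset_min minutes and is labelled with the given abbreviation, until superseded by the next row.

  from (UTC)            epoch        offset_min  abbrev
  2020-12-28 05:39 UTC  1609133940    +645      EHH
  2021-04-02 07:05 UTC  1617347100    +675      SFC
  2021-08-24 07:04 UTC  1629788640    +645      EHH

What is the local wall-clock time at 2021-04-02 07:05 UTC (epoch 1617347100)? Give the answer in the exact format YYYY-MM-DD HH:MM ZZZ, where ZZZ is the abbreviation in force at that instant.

Query: 2021-04-02 07:05 UTC
Rule 2/3 (SFC, +11:15): 2021-04-02 07:05 UTC ≤ query < 2021-08-24 07:04 UTC
7·60 + 5 + 675 = 1100 min
1100 = 0·1440 + 1100; 1100 = 18·60 + 20 → 18:20, same day
→ 2021-04-02 18:20 SFC

2021-04-02 18:20 SFC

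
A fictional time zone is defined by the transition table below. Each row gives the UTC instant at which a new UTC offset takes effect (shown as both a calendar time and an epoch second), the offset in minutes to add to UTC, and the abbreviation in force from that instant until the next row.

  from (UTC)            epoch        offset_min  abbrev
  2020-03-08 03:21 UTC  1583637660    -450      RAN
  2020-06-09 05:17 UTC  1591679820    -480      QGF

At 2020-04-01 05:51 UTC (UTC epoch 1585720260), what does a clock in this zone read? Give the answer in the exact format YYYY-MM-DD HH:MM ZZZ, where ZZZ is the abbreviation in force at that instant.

2020-03-31 22:21 RAN

Query: 2020-04-01 05:51 UTC
Rule 1/2 (RAN, -07:30): 2020-03-08 03:21 UTC ≤ query < 2020-06-09 05:17 UTC
5·60 + 51 - 450 = -99 min
-99 = -1·1440 + 1341; 1341 = 22·60 + 21 → 22:21, 2020-04-01 - 1 day = 2020-03-31
→ 2020-03-31 22:21 RAN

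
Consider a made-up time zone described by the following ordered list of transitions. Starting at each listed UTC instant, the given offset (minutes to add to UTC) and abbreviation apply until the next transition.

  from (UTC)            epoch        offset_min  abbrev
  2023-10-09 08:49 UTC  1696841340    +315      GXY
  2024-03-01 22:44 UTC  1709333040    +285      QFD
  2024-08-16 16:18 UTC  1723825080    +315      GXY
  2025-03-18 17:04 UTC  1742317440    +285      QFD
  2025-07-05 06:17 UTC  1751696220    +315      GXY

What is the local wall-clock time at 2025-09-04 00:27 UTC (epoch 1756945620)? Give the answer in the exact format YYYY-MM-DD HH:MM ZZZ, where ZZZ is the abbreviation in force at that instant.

2025-09-04 05:42 GXY

Query: 2025-09-04 00:27 UTC
Rule 5/5 (GXY, +05:15): 2025-07-05 06:17 UTC ≤ query < +∞
0·60 + 27 + 315 = 342 min
342 = 0·1440 + 342; 342 = 5·60 + 42 → 05:42, same day
→ 2025-09-04 05:42 GXY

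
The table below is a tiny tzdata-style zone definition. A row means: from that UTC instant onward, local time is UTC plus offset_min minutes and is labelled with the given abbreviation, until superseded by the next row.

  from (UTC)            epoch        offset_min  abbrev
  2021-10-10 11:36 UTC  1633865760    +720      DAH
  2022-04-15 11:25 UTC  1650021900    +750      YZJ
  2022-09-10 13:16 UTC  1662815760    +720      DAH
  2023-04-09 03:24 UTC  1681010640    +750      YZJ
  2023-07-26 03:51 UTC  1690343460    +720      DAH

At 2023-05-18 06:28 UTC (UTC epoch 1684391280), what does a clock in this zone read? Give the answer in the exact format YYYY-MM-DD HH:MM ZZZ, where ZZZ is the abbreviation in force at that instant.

2023-05-18 18:58 YZJ

Query: 2023-05-18 06:28 UTC
Rule 4/5 (YZJ, +12:30): 2023-04-09 03:24 UTC ≤ query < 2023-07-26 03:51 UTC
6·60 + 28 + 750 = 1138 min
1138 = 0·1440 + 1138; 1138 = 18·60 + 58 → 18:58, same day
→ 2023-05-18 18:58 YZJ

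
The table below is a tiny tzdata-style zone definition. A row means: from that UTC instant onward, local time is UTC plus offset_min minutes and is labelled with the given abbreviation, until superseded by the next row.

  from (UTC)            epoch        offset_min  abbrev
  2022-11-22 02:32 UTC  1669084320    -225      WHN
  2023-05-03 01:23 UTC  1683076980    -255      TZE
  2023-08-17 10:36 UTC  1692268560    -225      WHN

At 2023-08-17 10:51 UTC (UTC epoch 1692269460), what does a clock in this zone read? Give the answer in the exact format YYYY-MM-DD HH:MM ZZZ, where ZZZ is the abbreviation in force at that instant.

Query: 2023-08-17 10:51 UTC
Rule 3/3 (WHN, -03:45): 2023-08-17 10:36 UTC ≤ query < +∞
10·60 + 51 - 225 = 426 min
426 = 0·1440 + 426; 426 = 7·60 + 6 → 07:06, same day
→ 2023-08-17 07:06 WHN

2023-08-17 07:06 WHN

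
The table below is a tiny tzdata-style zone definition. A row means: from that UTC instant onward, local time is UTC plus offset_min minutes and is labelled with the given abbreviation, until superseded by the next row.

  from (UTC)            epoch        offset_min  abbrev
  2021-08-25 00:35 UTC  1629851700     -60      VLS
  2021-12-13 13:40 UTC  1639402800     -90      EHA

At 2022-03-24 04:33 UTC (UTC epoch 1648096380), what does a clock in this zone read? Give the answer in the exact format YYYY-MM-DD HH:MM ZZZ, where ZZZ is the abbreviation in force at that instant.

Query: 2022-03-24 04:33 UTC
Rule 2/2 (EHA, -01:30): 2021-12-13 13:40 UTC ≤ query < +∞
4·60 + 33 - 90 = 183 min
183 = 0·1440 + 183; 183 = 3·60 + 3 → 03:03, same day
→ 2022-03-24 03:03 EHA

2022-03-24 03:03 EHA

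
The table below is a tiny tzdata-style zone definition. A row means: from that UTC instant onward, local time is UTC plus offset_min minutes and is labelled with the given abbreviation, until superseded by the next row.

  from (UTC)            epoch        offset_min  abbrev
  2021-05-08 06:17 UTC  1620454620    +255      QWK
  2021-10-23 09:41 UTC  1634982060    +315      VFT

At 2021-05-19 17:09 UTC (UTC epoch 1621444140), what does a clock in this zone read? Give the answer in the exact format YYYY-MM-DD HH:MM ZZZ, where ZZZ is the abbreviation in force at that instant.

2021-05-19 21:24 QWK

Query: 2021-05-19 17:09 UTC
Rule 1/2 (QWK, +04:15): 2021-05-08 06:17 UTC ≤ query < 2021-10-23 09:41 UTC
17·60 + 9 + 255 = 1284 min
1284 = 0·1440 + 1284; 1284 = 21·60 + 24 → 21:24, same day
→ 2021-05-19 21:24 QWK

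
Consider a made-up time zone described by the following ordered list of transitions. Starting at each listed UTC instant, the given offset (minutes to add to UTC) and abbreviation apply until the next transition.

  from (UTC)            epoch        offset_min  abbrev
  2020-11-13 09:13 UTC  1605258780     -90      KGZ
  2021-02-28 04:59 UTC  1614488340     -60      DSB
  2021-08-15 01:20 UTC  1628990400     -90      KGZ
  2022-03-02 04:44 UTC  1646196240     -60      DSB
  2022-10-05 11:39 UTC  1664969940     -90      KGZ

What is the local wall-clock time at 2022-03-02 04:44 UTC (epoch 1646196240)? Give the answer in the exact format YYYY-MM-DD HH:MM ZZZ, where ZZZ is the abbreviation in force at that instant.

Query: 2022-03-02 04:44 UTC
Rule 4/5 (DSB, -01:00): 2022-03-02 04:44 UTC ≤ query < 2022-10-05 11:39 UTC
4·60 + 44 - 60 = 224 min
224 = 0·1440 + 224; 224 = 3·60 + 44 → 03:44, same day
→ 2022-03-02 03:44 DSB

2022-03-02 03:44 DSB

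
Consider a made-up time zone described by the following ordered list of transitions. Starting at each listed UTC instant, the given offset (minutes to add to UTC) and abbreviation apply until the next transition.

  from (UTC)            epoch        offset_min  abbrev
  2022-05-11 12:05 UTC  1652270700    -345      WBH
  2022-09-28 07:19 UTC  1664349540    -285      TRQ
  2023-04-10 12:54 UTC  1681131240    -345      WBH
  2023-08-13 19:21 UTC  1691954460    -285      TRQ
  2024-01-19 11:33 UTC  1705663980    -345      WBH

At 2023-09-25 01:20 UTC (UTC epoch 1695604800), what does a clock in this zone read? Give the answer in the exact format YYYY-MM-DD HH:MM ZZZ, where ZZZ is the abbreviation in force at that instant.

Query: 2023-09-25 01:20 UTC
Rule 4/5 (TRQ, -04:45): 2023-08-13 19:21 UTC ≤ query < 2024-01-19 11:33 UTC
1·60 + 20 - 285 = -205 min
-205 = -1·1440 + 1235; 1235 = 20·60 + 35 → 20:35, 2023-09-25 - 1 day = 2023-09-24
→ 2023-09-24 20:35 TRQ

2023-09-24 20:35 TRQ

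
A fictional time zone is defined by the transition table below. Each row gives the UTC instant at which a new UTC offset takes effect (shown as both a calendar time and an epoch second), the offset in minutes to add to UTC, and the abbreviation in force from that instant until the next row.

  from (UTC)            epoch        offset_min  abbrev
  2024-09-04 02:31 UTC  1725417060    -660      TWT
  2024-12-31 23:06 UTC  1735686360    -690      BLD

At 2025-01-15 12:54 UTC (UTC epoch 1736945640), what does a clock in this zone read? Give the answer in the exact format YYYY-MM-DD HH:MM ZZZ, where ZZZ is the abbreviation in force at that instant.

Query: 2025-01-15 12:54 UTC
Rule 2/2 (BLD, -11:30): 2024-12-31 23:06 UTC ≤ query < +∞
12·60 + 54 - 690 = 84 min
84 = 0·1440 + 84; 84 = 1·60 + 24 → 01:24, same day
→ 2025-01-15 01:24 BLD

2025-01-15 01:24 BLD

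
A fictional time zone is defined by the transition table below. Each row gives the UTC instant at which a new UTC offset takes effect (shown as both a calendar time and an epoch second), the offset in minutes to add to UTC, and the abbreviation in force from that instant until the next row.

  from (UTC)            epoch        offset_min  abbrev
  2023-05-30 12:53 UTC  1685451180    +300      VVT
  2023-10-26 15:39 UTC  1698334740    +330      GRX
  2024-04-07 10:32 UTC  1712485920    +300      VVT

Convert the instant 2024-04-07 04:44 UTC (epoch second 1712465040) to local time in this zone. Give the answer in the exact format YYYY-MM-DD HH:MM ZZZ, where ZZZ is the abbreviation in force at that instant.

Query: 2024-04-07 04:44 UTC
Rule 2/3 (GRX, +05:30): 2023-10-26 15:39 UTC ≤ query < 2024-04-07 10:32 UTC
4·60 + 44 + 330 = 614 min
614 = 0·1440 + 614; 614 = 10·60 + 14 → 10:14, same day
→ 2024-04-07 10:14 GRX

2024-04-07 10:14 GRX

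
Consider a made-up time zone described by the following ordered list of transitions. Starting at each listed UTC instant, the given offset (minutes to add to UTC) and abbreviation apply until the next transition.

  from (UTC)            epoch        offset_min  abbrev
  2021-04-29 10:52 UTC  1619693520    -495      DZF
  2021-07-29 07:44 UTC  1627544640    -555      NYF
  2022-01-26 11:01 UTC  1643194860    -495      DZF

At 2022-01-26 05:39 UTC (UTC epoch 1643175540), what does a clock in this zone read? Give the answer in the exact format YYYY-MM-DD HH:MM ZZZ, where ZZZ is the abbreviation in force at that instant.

Query: 2022-01-26 05:39 UTC
Rule 2/3 (NYF, -09:15): 2021-07-29 07:44 UTC ≤ query < 2022-01-26 11:01 UTC
5·60 + 39 - 555 = -216 min
-216 = -1·1440 + 1224; 1224 = 20·60 + 24 → 20:24, 2022-01-26 - 1 day = 2022-01-25
→ 2022-01-25 20:24 NYF

2022-01-25 20:24 NYF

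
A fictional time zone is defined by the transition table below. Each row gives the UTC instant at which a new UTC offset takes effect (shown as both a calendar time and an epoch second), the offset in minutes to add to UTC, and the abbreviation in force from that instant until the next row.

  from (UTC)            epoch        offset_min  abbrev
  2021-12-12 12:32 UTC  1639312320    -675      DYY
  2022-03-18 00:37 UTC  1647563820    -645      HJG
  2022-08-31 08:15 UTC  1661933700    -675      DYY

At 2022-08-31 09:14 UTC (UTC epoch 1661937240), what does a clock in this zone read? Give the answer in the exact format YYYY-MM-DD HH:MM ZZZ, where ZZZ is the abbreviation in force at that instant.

2022-08-30 21:59 DYY

Query: 2022-08-31 09:14 UTC
Rule 3/3 (DYY, -11:15): 2022-08-31 08:15 UTC ≤ query < +∞
9·60 + 14 - 675 = -121 min
-121 = -1·1440 + 1319; 1319 = 21·60 + 59 → 21:59, 2022-08-31 - 1 day = 2022-08-30
→ 2022-08-30 21:59 DYY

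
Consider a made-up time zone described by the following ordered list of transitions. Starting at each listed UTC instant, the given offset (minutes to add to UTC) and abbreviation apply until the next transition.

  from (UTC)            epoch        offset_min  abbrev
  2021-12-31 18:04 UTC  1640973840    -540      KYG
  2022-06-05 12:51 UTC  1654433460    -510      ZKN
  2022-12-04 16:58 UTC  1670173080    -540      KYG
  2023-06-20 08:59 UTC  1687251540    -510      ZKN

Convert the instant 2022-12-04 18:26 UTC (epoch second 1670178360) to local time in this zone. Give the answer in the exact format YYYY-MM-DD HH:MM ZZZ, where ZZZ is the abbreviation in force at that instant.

Query: 2022-12-04 18:26 UTC
Rule 3/4 (KYG, -09:00): 2022-12-04 16:58 UTC ≤ query < 2023-06-20 08:59 UTC
18·60 + 26 - 540 = 566 min
566 = 0·1440 + 566; 566 = 9·60 + 26 → 09:26, same day
→ 2022-12-04 09:26 KYG

2022-12-04 09:26 KYG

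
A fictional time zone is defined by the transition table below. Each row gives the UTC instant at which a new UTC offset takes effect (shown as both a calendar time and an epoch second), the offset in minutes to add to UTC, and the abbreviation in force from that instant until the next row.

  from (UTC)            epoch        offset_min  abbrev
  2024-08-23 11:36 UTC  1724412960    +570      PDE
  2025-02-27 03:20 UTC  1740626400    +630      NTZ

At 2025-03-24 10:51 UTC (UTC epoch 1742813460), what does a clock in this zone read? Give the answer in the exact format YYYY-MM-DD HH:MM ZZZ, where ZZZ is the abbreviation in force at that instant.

Query: 2025-03-24 10:51 UTC
Rule 2/2 (NTZ, +10:30): 2025-02-27 03:20 UTC ≤ query < +∞
10·60 + 51 + 630 = 1281 min
1281 = 0·1440 + 1281; 1281 = 21·60 + 21 → 21:21, same day
→ 2025-03-24 21:21 NTZ

2025-03-24 21:21 NTZ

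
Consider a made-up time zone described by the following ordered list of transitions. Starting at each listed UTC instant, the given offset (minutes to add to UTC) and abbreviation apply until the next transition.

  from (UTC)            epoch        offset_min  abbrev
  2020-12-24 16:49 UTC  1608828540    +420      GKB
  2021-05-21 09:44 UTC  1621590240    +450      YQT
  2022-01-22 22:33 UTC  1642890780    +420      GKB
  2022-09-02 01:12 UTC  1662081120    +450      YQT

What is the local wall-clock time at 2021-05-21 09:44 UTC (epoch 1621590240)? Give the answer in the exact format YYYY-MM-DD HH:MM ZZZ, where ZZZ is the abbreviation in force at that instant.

Query: 2021-05-21 09:44 UTC
Rule 2/4 (YQT, +07:30): 2021-05-21 09:44 UTC ≤ query < 2022-01-22 22:33 UTC
9·60 + 44 + 450 = 1034 min
1034 = 0·1440 + 1034; 1034 = 17·60 + 14 → 17:14, same day
→ 2021-05-21 17:14 YQT

2021-05-21 17:14 YQT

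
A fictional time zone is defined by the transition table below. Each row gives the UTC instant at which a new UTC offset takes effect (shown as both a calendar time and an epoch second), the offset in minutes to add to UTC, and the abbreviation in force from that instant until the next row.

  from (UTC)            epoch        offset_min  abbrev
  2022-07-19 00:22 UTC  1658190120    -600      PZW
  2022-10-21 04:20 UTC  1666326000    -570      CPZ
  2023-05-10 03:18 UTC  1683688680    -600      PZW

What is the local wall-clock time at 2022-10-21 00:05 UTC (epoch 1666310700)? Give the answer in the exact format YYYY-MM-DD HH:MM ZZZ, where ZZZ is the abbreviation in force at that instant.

Query: 2022-10-21 00:05 UTC
Rule 1/3 (PZW, -10:00): 2022-07-19 00:22 UTC ≤ query < 2022-10-21 04:20 UTC
0·60 + 5 - 600 = -595 min
-595 = -1·1440 + 845; 845 = 14·60 + 5 → 14:05, 2022-10-21 - 1 day = 2022-10-20
→ 2022-10-20 14:05 PZW

2022-10-20 14:05 PZW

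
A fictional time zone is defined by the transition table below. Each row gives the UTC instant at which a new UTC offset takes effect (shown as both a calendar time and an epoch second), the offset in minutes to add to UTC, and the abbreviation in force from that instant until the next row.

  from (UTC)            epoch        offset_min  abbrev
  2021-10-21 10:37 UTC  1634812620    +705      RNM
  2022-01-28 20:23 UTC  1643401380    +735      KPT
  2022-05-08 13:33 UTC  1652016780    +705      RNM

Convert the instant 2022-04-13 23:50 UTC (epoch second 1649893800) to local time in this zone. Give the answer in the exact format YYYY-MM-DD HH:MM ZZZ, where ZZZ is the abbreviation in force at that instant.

Query: 2022-04-13 23:50 UTC
Rule 2/3 (KPT, +12:15): 2022-01-28 20:23 UTC ≤ query < 2022-05-08 13:33 UTC
23·60 + 50 + 735 = 2165 min
2165 = 1·1440 + 725; 725 = 12·60 + 5 → 12:05, 2022-04-13 + 1 day = 2022-04-14
→ 2022-04-14 12:05 KPT

2022-04-14 12:05 KPT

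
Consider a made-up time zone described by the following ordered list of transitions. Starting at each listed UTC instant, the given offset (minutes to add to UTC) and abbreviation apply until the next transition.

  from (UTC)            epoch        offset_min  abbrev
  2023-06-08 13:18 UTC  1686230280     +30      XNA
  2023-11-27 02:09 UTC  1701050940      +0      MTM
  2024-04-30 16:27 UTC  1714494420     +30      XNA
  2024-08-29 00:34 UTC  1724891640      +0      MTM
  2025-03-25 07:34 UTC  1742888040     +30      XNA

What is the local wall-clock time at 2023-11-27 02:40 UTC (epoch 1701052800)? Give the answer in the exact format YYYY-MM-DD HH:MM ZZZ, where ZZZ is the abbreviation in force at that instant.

2023-11-27 02:40 MTM

Query: 2023-11-27 02:40 UTC
Rule 2/5 (MTM, +00:00): 2023-11-27 02:09 UTC ≤ query < 2024-04-30 16:27 UTC
2·60 + 40 + 0 = 160 min
160 = 0·1440 + 160; 160 = 2·60 + 40 → 02:40, same day
→ 2023-11-27 02:40 MTM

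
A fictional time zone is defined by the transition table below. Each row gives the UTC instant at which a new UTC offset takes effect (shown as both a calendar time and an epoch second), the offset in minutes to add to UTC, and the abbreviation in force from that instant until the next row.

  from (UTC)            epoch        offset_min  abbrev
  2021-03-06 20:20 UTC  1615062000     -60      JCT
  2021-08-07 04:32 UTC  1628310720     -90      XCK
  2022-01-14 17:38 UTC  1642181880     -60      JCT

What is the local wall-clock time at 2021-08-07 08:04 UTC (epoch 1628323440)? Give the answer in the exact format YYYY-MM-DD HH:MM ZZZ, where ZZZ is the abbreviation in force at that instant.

2021-08-07 06:34 XCK

Query: 2021-08-07 08:04 UTC
Rule 2/3 (XCK, -01:30): 2021-08-07 04:32 UTC ≤ query < 2022-01-14 17:38 UTC
8·60 + 4 - 90 = 394 min
394 = 0·1440 + 394; 394 = 6·60 + 34 → 06:34, same day
→ 2021-08-07 06:34 XCK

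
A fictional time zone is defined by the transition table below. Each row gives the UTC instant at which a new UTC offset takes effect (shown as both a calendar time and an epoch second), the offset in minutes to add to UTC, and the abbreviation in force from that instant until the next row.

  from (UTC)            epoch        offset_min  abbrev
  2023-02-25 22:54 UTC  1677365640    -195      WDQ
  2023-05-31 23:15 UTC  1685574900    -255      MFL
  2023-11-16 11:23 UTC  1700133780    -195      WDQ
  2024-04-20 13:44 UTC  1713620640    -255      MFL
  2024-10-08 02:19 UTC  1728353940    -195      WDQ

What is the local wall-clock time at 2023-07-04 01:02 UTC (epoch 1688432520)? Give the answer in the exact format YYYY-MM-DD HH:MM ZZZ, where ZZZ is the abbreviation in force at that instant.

2023-07-03 20:47 MFL

Query: 2023-07-04 01:02 UTC
Rule 2/5 (MFL, -04:15): 2023-05-31 23:15 UTC ≤ query < 2023-11-16 11:23 UTC
1·60 + 2 - 255 = -193 min
-193 = -1·1440 + 1247; 1247 = 20·60 + 47 → 20:47, 2023-07-04 - 1 day = 2023-07-03
→ 2023-07-03 20:47 MFL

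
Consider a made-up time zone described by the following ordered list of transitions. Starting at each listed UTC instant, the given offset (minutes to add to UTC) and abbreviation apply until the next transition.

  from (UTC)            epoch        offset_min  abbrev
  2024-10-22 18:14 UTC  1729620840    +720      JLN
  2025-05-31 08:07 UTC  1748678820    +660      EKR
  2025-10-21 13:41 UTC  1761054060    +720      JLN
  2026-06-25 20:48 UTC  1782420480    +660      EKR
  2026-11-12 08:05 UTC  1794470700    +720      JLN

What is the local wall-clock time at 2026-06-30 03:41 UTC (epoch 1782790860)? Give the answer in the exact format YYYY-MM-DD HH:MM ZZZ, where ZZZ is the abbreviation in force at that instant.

2026-06-30 14:41 EKR

Query: 2026-06-30 03:41 UTC
Rule 4/5 (EKR, +11:00): 2026-06-25 20:48 UTC ≤ query < 2026-11-12 08:05 UTC
3·60 + 41 + 660 = 881 min
881 = 0·1440 + 881; 881 = 14·60 + 41 → 14:41, same day
→ 2026-06-30 14:41 EKR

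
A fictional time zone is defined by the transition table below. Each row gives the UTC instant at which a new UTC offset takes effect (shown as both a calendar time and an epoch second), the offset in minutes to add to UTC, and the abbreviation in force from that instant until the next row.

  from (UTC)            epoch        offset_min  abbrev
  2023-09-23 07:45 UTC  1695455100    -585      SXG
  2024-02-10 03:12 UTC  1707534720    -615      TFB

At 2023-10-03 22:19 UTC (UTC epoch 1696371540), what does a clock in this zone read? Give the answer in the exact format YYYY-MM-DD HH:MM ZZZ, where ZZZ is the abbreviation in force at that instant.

2023-10-03 12:34 SXG

Query: 2023-10-03 22:19 UTC
Rule 1/2 (SXG, -09:45): 2023-09-23 07:45 UTC ≤ query < 2024-02-10 03:12 UTC
22·60 + 19 - 585 = 754 min
754 = 0·1440 + 754; 754 = 12·60 + 34 → 12:34, same day
→ 2023-10-03 12:34 SXG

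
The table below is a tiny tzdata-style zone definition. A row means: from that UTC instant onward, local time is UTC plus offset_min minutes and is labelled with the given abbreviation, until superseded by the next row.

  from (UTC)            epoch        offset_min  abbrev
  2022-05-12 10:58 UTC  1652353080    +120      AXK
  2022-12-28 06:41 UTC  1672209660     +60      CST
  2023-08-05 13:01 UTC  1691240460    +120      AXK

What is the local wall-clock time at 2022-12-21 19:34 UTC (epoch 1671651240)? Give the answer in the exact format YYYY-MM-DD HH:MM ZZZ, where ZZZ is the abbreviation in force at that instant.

Query: 2022-12-21 19:34 UTC
Rule 1/3 (AXK, +02:00): 2022-05-12 10:58 UTC ≤ query < 2022-12-28 06:41 UTC
19·60 + 34 + 120 = 1294 min
1294 = 0·1440 + 1294; 1294 = 21·60 + 34 → 21:34, same day
→ 2022-12-21 21:34 AXK

2022-12-21 21:34 AXK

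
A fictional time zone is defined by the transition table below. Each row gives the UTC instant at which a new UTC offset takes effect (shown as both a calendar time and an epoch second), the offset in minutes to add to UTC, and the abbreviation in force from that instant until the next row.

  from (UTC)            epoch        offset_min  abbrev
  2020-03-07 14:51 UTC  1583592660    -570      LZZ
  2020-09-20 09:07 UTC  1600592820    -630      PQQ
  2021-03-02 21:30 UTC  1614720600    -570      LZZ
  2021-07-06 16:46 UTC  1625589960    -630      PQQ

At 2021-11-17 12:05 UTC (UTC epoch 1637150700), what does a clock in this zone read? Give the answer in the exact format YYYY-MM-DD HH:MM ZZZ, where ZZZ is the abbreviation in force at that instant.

Query: 2021-11-17 12:05 UTC
Rule 4/4 (PQQ, -10:30): 2021-07-06 16:46 UTC ≤ query < +∞
12·60 + 5 - 630 = 95 min
95 = 0·1440 + 95; 95 = 1·60 + 35 → 01:35, same day
→ 2021-11-17 01:35 PQQ

2021-11-17 01:35 PQQ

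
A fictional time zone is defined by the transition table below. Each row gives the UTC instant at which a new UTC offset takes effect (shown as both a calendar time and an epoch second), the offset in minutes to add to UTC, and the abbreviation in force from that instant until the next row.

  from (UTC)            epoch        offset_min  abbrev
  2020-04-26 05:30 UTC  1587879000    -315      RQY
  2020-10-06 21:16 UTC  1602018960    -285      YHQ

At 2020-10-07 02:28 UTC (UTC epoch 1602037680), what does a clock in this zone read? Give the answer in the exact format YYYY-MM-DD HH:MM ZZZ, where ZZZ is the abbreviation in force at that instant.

2020-10-06 21:43 YHQ

Query: 2020-10-07 02:28 UTC
Rule 2/2 (YHQ, -04:45): 2020-10-06 21:16 UTC ≤ query < +∞
2·60 + 28 - 285 = -137 min
-137 = -1·1440 + 1303; 1303 = 21·60 + 43 → 21:43, 2020-10-07 - 1 day = 2020-10-06
→ 2020-10-06 21:43 YHQ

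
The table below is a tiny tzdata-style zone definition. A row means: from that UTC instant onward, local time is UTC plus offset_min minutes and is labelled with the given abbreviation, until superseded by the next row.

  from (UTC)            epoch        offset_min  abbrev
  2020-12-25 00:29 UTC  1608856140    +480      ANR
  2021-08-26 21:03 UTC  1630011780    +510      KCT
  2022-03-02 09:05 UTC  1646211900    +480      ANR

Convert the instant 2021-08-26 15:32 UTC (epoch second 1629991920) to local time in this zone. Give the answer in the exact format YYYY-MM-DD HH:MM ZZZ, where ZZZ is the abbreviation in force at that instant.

2021-08-26 23:32 ANR

Query: 2021-08-26 15:32 UTC
Rule 1/3 (ANR, +08:00): 2020-12-25 00:29 UTC ≤ query < 2021-08-26 21:03 UTC
15·60 + 32 + 480 = 1412 min
1412 = 0·1440 + 1412; 1412 = 23·60 + 32 → 23:32, same day
→ 2021-08-26 23:32 ANR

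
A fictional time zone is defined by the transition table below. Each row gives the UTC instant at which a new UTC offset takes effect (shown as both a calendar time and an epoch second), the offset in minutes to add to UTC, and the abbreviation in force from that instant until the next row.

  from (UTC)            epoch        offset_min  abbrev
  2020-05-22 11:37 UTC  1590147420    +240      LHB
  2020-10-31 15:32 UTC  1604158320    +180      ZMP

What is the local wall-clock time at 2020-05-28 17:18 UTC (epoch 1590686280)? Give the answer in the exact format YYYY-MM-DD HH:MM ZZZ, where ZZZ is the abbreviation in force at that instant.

2020-05-28 21:18 LHB

Query: 2020-05-28 17:18 UTC
Rule 1/2 (LHB, +04:00): 2020-05-22 11:37 UTC ≤ query < 2020-10-31 15:32 UTC
17·60 + 18 + 240 = 1278 min
1278 = 0·1440 + 1278; 1278 = 21·60 + 18 → 21:18, same day
→ 2020-05-28 21:18 LHB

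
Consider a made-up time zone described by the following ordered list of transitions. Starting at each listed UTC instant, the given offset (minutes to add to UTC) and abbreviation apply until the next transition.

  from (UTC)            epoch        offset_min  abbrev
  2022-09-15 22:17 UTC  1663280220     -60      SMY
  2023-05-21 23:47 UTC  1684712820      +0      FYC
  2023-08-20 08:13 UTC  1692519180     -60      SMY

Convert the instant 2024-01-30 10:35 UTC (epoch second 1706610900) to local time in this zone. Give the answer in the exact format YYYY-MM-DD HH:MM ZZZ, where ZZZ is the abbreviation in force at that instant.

2024-01-30 09:35 SMY

Query: 2024-01-30 10:35 UTC
Rule 3/3 (SMY, -01:00): 2023-08-20 08:13 UTC ≤ query < +∞
10·60 + 35 - 60 = 575 min
575 = 0·1440 + 575; 575 = 9·60 + 35 → 09:35, same day
→ 2024-01-30 09:35 SMY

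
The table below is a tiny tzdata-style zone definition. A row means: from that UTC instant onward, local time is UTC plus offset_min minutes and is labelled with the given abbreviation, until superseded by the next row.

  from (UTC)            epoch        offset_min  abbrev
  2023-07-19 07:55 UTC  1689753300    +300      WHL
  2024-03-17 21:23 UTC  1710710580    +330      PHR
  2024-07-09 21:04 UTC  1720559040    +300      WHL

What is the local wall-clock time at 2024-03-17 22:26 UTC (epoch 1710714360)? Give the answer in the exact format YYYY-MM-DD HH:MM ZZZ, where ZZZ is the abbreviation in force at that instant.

2024-03-18 03:56 PHR

Query: 2024-03-17 22:26 UTC
Rule 2/3 (PHR, +05:30): 2024-03-17 21:23 UTC ≤ query < 2024-07-09 21:04 UTC
22·60 + 26 + 330 = 1676 min
1676 = 1·1440 + 236; 236 = 3·60 + 56 → 03:56, 2024-03-17 + 1 day = 2024-03-18
→ 2024-03-18 03:56 PHR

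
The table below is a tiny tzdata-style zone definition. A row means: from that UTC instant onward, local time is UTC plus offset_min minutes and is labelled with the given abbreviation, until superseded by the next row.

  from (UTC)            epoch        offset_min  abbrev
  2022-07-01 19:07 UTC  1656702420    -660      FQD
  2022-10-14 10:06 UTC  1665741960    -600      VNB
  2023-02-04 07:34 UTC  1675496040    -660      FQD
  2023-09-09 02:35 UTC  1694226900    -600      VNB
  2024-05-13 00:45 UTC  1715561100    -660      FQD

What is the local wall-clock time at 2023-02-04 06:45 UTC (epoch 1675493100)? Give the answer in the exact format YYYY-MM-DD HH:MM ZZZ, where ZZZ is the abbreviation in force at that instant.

Query: 2023-02-04 06:45 UTC
Rule 2/5 (VNB, -10:00): 2022-10-14 10:06 UTC ≤ query < 2023-02-04 07:34 UTC
6·60 + 45 - 600 = -195 min
-195 = -1·1440 + 1245; 1245 = 20·60 + 45 → 20:45, 2023-02-04 - 1 day = 2023-02-03
→ 2023-02-03 20:45 VNB

2023-02-03 20:45 VNB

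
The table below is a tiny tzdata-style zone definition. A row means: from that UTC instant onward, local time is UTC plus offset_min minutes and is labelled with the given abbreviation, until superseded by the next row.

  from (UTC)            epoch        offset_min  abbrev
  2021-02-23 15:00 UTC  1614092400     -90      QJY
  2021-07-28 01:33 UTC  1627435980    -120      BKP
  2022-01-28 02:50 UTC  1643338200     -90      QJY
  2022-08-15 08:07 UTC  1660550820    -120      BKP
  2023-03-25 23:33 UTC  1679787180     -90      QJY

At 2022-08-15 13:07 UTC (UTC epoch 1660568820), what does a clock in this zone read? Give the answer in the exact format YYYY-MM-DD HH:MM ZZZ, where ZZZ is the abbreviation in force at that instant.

Query: 2022-08-15 13:07 UTC
Rule 4/5 (BKP, -02:00): 2022-08-15 08:07 UTC ≤ query < 2023-03-25 23:33 UTC
13·60 + 7 - 120 = 667 min
667 = 0·1440 + 667; 667 = 11·60 + 7 → 11:07, same day
→ 2022-08-15 11:07 BKP

2022-08-15 11:07 BKP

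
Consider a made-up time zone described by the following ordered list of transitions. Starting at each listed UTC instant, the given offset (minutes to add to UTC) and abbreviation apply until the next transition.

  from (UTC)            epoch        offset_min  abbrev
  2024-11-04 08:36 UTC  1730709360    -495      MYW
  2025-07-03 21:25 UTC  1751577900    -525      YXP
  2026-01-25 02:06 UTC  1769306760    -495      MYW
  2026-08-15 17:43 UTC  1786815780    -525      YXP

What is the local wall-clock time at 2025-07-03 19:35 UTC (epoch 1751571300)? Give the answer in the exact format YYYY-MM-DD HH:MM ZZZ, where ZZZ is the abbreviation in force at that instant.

Query: 2025-07-03 19:35 UTC
Rule 1/4 (MYW, -08:15): 2024-11-04 08:36 UTC ≤ query < 2025-07-03 21:25 UTC
19·60 + 35 - 495 = 680 min
680 = 0·1440 + 680; 680 = 11·60 + 20 → 11:20, same day
→ 2025-07-03 11:20 MYW

2025-07-03 11:20 MYW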